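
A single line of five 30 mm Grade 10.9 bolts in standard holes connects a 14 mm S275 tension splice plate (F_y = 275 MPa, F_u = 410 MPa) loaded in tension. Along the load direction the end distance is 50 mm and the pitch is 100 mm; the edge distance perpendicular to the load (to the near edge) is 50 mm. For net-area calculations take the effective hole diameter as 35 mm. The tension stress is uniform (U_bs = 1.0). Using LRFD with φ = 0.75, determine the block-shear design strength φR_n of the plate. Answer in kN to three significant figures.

895 kN

Shear plane L_v = 50 + 4·100 = 450 mm; A_gv = 450 × 14 = 6300 mm².
A_nv = (450 − 4.5·35) × 14 = 4095 mm².
A_nt = (50 − 0.5·35) × 14 = 455 mm².
0.6 F_u A_nv = 1007 kN; 0.6 F_y A_gv = 1040 kN → shear rupture governs the shear term.
R_n = 1007 + 1.0 × 410 × 455 / 1000 = 1194 kN.
Design strength φR_n = 0.75 × 1194 = 895 kN.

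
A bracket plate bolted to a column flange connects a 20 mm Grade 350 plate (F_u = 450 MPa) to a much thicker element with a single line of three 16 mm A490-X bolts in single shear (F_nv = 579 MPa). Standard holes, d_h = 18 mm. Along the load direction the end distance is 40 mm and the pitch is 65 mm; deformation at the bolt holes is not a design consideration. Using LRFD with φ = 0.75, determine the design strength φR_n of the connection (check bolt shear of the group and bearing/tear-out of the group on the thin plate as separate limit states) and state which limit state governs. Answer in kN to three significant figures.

Bolt shear: A_b = π·16²/4 = 201.1 mm²; R_n = 579 × 201.1 × 3 × 1 / 1000 = 349.2 kN → 0.75 × 349.2 = 262 kN.
Bearing (1.5 l_c t F_u ≤ 3.0 d t F_u): upper limit = 3.0·16·20·450 / 1000 = 432 kN.
  Edge l_c = 40 − 18/2 = 31 → r_n = 418.5 kN; interior l_c = 65 − 18 = 47 → r_n = 432 kN.
  R_n,bearing = 1·418.5 + 2·432 = 1282 kN → 0.75 × 1282 = 962 kN.
Bolt shear governs: 262 kN.

262 kN (bolt shear governs)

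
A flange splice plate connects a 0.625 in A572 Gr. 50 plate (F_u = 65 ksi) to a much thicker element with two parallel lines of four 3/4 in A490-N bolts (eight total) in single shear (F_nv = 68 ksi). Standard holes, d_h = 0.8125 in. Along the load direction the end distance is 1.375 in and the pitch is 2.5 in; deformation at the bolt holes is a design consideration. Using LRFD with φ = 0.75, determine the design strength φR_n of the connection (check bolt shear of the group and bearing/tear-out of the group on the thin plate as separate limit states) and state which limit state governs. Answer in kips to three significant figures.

Bolt shear: A_b = π·0.75²/4 = 0.4418 in²; R_n = 68 × 0.4418 × 8 × 1 = 240.3 kips → 0.75 × 240.3 = 180 kips.
Bearing (1.2 l_c t F_u ≤ 2.4 d t F_u): upper limit = 2.4·0.75·0.625·65 = 73.12 kips.
  Edge l_c = 1.375 − 0.8125/2 = 0.9688 → r_n = 47.23 kips; interior l_c = 2.5 − 0.8125 = 1.688 → r_n = 73.12 kips.
  R_n,bearing = 2·47.23 + 6·73.12 = 533.2 kips → 0.75 × 533.2 = 400 kips.
Bolt shear governs: 180 kips.

180 kips (bolt shear governs)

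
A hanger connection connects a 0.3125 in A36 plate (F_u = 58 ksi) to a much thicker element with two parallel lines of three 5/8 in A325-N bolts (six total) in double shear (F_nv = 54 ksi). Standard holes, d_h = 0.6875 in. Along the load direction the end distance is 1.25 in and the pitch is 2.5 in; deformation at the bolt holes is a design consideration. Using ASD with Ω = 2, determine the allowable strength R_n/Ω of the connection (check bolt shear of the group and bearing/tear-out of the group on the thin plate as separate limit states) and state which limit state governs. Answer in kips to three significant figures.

74.1 kips (bearing governs)

Bolt shear: A_b = π·0.625²/4 = 0.3068 in²; R_n = 54 × 0.3068 × 6 × 2 = 198.8 kips → 198.8 / 2 = 99.4 kips.
Bearing (1.2 l_c t F_u ≤ 2.4 d t F_u): upper limit = 2.4·0.625·0.3125·58 = 27.19 kips.
  Edge l_c = 1.25 − 0.6875/2 = 0.9062 → r_n = 19.71 kips; interior l_c = 2.5 − 0.6875 = 1.812 → r_n = 27.19 kips.
  R_n,bearing = 2·19.71 + 4·27.19 = 148.2 kips → 148.2 / 2 = 74.1 kips.
Bearing governs: 74.1 kips.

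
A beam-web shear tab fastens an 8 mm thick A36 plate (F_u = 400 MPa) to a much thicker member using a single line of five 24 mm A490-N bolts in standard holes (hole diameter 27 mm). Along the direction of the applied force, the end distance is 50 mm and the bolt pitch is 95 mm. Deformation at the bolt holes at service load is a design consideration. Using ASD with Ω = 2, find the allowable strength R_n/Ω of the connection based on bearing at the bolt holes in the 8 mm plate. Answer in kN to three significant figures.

439 kN

Per bolt r_n = 1.2 l_c t F_u ≤ 2.4 d t F_u; upper limit = 2.4 × 24 × 8 × 400 / 1000 = 184.3 kN.
Edge bolt: l_c = 50 − 27/2 = 36.5 mm → 1.2 × 36.5 × 8 × 400 / 1000 = 140.2 → r_n = 140.2 kN.
Interior bolts: l_c = 95 − 27 = 68 mm → 1.2 × 68 × 8 × 400 / 1000 = 261.1 → r_n = 184.3 kN.
R_n = 1 × 140.2 + 4 × 184.3 = 877.4 kN.
Allowable strength R_n/Ω = 877.4 / 2 = 439 kN.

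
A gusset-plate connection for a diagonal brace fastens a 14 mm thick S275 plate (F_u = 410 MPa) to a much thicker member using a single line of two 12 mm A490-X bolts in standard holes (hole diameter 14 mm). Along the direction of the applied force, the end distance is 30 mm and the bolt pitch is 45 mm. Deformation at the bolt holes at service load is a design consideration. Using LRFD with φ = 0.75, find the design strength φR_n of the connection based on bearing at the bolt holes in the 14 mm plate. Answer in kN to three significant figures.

243 kN

Per bolt r_n = 1.2 l_c t F_u ≤ 2.4 d t F_u; upper limit = 2.4 × 12 × 14 × 410 / 1000 = 165.3 kN.
Edge bolt: l_c = 30 − 14/2 = 23 mm → 1.2 × 23 × 14 × 410 / 1000 = 158.4 → r_n = 158.4 kN.
Interior bolts: l_c = 45 − 14 = 31 mm → 1.2 × 31 × 14 × 410 / 1000 = 213.5 → r_n = 165.3 kN.
R_n = 1 × 158.4 + 1 × 165.3 = 323.7 kN.
Design strength φR_n = 0.75 × 323.7 = 243 kN.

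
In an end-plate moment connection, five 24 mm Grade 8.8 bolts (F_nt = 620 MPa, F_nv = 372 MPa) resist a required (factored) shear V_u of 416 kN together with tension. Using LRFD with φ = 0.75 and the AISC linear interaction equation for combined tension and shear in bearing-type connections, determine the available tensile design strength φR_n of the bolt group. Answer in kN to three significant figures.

A_b = π·24²/4 = 452.4 mm²; f_rv = 416 × 1000 / (5 × 452.4) = 183.9 MPa.
F'_nt = 1.3 F_nt − (F_nt / φF_nv) f_rv = 1.3·620 − (620/(0.75·372))·183.9 = 397.3 MPa, capped at F_nt → F'_nt = 397.3 MPa.
R_n = F'_nt · A_b · n = 397.3 × 452.4 × 5 / 1000 = 898.7 kN.
Design strength φR_n = 0.75 × 898.7 = 674 kN.

674 kN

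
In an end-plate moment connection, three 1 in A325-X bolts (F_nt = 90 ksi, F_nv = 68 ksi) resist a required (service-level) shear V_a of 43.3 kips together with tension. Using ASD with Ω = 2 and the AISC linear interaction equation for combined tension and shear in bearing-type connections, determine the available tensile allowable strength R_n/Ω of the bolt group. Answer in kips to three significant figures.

80.5 kips

A_b = π·1²/4 = 0.7854 in²; f_rv = 43.3 / (3 × 0.7854) = 18.38 ksi.
F'_nt = 1.3 F_nt − (Ω F_nt / F_nv) f_rv = 1.3·90 − (2·90/68)·18.38 = 68.35 ksi, capped at F_nt → F'_nt = 68.35 ksi.
R_n = F'_nt · A_b · n = 68.35 × 0.7854 × 3 = 161.1 kips.
Allowable strength R_n/Ω = 161.1 / 2 = 80.5 kips.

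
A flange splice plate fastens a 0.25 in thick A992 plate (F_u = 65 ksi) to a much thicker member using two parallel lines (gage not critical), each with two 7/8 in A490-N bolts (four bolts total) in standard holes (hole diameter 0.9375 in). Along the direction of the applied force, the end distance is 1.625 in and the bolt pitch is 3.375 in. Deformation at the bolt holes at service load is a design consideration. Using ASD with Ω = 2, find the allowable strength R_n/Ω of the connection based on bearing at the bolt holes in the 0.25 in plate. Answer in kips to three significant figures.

Per bolt r_n = 1.2 l_c t F_u ≤ 2.4 d t F_u; upper limit = 2.4 × 0.875 × 0.25 × 65 = 34.12 kips.
Edge bolt: l_c = 1.625 − 0.9375/2 = 1.156 in → 1.2 × 1.156 × 0.25 × 65 = 22.55 → r_n = 22.55 kips.
Interior bolts: l_c = 3.375 − 0.9375 = 2.438 in → 1.2 × 2.438 × 0.25 × 65 = 47.53 → r_n = 34.12 kips.
R_n = 2 × 22.55 + 2 × 34.12 = 113.3 kips.
Allowable strength R_n/Ω = 113.3 / 2 = 56.7 kips.

56.7 kips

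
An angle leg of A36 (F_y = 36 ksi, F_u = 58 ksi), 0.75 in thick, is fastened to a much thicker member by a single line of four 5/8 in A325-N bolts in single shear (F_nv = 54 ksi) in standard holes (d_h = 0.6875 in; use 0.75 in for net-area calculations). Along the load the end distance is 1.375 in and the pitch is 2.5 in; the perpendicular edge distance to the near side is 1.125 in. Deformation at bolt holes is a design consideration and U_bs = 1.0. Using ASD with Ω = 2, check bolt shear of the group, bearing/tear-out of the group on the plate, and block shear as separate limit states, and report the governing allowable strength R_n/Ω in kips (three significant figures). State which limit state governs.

33.1 kips (bolt shear governs)

Bolt shear: A_b = π·0.625²/4 = 0.3068 in²; R_n = 54 × 0.3068 × 4 × 1 = 66.27 kips → 66.27 / 2 = 33.1 kips.
Bearing: edge l_c = 1.031, r_n = 53.83 kips; interior l_c = 1.812, r_n = 65.25 kips; R_n = 53.83 + 3·65.25 = 249.6 kips → 125 kips.
Block shear: A_gv = 6.656, A_nv = 4.688, A_nt = 0.5625 in²; R_n = min(0.6F_uA_nv, 0.6F_yA_gv) + U_bs·F_u·A_nt = 176.4 kips → 88.2 kips.
Bolt shear governs: 33.1 kips.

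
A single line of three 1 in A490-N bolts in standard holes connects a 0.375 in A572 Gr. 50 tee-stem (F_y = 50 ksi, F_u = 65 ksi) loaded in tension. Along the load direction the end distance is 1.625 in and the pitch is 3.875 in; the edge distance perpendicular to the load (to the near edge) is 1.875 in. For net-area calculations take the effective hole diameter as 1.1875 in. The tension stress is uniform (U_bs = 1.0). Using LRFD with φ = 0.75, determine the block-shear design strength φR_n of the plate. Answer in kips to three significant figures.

93.7 kips

Shear plane L_v = 1.625 + 2·3.875 = 9.375 in; A_gv = 9.375 × 0.375 = 3.516 in².
A_nv = (9.375 − 2.5·1.1875) × 0.375 = 2.402 in².
A_nt = (1.875 − 0.5·1.1875) × 0.375 = 0.4805 in².
0.6 F_u A_nv = 93.69 kips; 0.6 F_y A_gv = 105.5 kips → shear rupture governs the shear term.
R_n = 93.69 + 1.0 × 65 × 0.4805 = 124.9 kips.
Design strength φR_n = 0.75 × 124.9 = 93.7 kips.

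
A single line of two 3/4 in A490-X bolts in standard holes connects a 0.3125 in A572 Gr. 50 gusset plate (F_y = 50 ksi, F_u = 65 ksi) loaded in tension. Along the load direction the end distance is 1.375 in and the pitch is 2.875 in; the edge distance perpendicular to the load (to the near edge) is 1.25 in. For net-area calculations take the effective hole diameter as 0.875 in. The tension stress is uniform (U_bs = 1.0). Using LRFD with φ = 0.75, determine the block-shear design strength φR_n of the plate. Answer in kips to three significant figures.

39.2 kips

Shear plane L_v = 1.375 + 1·2.875 = 4.25 in; A_gv = 4.25 × 0.3125 = 1.328 in².
A_nv = (4.25 − 1.5·0.875) × 0.3125 = 0.918 in².
A_nt = (1.25 − 0.5·0.875) × 0.3125 = 0.2539 in².
0.6 F_u A_nv = 35.8 kips; 0.6 F_y A_gv = 39.84 kips → shear rupture governs the shear term.
R_n = 35.8 + 1.0 × 65 × 0.2539 = 52.3 kips.
Design strength φR_n = 0.75 × 52.3 = 39.2 kips.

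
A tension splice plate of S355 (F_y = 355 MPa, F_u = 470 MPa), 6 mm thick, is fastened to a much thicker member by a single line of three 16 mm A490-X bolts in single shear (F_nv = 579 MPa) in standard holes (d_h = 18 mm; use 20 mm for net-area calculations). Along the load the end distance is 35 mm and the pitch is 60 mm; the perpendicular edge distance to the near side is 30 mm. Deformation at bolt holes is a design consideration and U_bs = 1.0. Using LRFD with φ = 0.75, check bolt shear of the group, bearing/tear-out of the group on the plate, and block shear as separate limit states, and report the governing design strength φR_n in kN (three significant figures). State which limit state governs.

Bolt shear: A_b = π·16²/4 = 201.1 mm²; R_n = 579 × 201.1 × 3 × 1 / 1000 = 349.2 kN → 0.75 × 349.2 = 262 kN.
Bearing: edge l_c = 26, r_n = 87.98 kN; interior l_c = 42, r_n = 108.3 kN; R_n = 87.98 + 2·108.3 = 304.6 kN → 228 kN.
Block shear: A_gv = 930, A_nv = 630, A_nt = 120 mm²; R_n = min(0.6F_uA_nv, 0.6F_yA_gv) + U_bs·F_u·A_nt = 234.1 kN → 176 kN.
Block shear governs: 176 kN.

176 kN (block shear governs)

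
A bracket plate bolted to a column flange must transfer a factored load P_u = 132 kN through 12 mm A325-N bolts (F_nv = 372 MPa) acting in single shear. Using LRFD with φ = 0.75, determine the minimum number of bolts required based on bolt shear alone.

5 bolts

A_b = π·12²/4 = 113.1 mm².
Per-bolt design strength φR_n = 0.75 × 372 × 113.1 × 1 / 1000 = 31.55 kN.
n ≥ 132 / 31.55 = 4.183 → use 5 bolts.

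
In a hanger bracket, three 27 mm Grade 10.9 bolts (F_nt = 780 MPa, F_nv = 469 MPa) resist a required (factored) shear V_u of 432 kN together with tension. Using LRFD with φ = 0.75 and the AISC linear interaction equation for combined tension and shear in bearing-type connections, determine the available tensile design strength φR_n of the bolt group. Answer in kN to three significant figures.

588 kN

A_b = π·27²/4 = 572.6 mm²; f_rv = 432 × 1000 / (3 × 572.6) = 251.5 MPa.
F'_nt = 1.3 F_nt − (F_nt / φF_nv) f_rv = 1.3·780 − (780/(0.75·469))·251.5 = 456.3 MPa, capped at F_nt → F'_nt = 456.3 MPa.
R_n = F'_nt · A_b · n = 456.3 × 572.6 × 3 / 1000 = 783.8 kN.
Design strength φR_n = 0.75 × 783.8 = 588 kN.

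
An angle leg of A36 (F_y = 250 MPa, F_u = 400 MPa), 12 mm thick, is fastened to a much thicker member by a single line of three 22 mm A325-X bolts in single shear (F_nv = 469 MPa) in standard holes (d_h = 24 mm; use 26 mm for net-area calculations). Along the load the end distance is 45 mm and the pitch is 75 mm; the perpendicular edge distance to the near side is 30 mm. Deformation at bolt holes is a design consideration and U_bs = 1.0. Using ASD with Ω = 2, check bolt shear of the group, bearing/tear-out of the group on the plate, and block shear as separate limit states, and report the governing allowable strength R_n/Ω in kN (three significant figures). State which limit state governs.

Bolt shear: A_b = π·22²/4 = 380.1 mm²; R_n = 469 × 380.1 × 3 × 1 / 1000 = 534.8 kN → 534.8 / 2 = 267 kN.
Bearing: edge l_c = 33, r_n = 190.1 kN; interior l_c = 51, r_n = 253.4 kN; R_n = 190.1 + 2·253.4 = 697 kN → 348 kN.
Block shear: A_gv = 2340, A_nv = 1560, A_nt = 204 mm²; R_n = min(0.6F_uA_nv, 0.6F_yA_gv) + U_bs·F_u·A_nt = 432.6 kN → 216 kN.
Block shear governs: 216 kN.

216 kN (block shear governs)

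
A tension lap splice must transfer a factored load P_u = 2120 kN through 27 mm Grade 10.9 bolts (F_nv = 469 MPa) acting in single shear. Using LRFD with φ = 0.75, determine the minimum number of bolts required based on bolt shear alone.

11 bolts

A_b = π·27²/4 = 572.6 mm².
Per-bolt design strength φR_n = 0.75 × 469 × 572.6 × 1 / 1000 = 201.4 kN.
n ≥ 2120 / 201.4 = 10.53 → use 11 bolts.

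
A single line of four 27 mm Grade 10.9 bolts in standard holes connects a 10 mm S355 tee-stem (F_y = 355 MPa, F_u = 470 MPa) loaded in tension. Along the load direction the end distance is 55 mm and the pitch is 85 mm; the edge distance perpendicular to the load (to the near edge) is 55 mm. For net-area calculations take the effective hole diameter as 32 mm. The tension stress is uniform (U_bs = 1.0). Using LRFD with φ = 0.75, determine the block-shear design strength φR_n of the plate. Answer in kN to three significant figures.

556 kN

Shear plane L_v = 55 + 3·85 = 310 mm; A_gv = 310 × 10 = 3100 mm².
A_nv = (310 − 3.5·32) × 10 = 1980 mm².
A_nt = (55 − 0.5·32) × 10 = 390 mm².
0.6 F_u A_nv = 558.4 kN; 0.6 F_y A_gv = 660.3 kN → shear rupture governs the shear term.
R_n = 558.4 + 1.0 × 470 × 390 / 1000 = 741.7 kN.
Design strength φR_n = 0.75 × 741.7 = 556 kN.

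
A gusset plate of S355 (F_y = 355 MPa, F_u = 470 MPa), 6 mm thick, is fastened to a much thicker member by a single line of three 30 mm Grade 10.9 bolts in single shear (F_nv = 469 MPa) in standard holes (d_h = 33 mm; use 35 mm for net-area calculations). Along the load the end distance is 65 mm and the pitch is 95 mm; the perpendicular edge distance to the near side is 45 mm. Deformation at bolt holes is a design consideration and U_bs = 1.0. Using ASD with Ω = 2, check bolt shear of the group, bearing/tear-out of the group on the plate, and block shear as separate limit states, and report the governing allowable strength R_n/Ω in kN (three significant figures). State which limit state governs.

Bolt shear: A_b = π·30²/4 = 706.9 mm²; R_n = 469 × 706.9 × 3 × 1 / 1000 = 994.5 kN → 994.5 / 2 = 497 kN.
Bearing: edge l_c = 48.5, r_n = 164.1 kN; interior l_c = 62, r_n = 203 kN; R_n = 164.1 + 2·203 = 570.2 kN → 285 kN.
Block shear: A_gv = 1530, A_nv = 1005, A_nt = 165 mm²; R_n = min(0.6F_uA_nv, 0.6F_yA_gv) + U_bs·F_u·A_nt = 361 kN → 180 kN.
Block shear governs: 180 kN.

180 kN (block shear governs)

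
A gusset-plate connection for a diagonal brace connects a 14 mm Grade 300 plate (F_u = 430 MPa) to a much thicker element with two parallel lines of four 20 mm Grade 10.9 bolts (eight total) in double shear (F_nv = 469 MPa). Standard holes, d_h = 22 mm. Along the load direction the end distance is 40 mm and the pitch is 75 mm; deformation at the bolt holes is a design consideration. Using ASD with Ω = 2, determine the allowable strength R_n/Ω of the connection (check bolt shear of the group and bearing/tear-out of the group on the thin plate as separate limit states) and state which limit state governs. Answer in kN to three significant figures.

1080 kN (bearing governs)

Bolt shear: A_b = π·20²/4 = 314.2 mm²; R_n = 469 × 314.2 × 8 × 2 / 1000 = 2357 kN → 2357 / 2 = 1180 kN.
Bearing (1.2 l_c t F_u ≤ 2.4 d t F_u): upper limit = 2.4·20·14·430 / 1000 = 289 kN.
  Edge l_c = 40 − 22/2 = 29 → r_n = 209.5 kN; interior l_c = 75 − 22 = 53 → r_n = 289 kN.
  R_n,bearing = 2·209.5 + 6·289 = 2153 kN → 2153 / 2 = 1080 kN.
Bearing governs: 1080 kN.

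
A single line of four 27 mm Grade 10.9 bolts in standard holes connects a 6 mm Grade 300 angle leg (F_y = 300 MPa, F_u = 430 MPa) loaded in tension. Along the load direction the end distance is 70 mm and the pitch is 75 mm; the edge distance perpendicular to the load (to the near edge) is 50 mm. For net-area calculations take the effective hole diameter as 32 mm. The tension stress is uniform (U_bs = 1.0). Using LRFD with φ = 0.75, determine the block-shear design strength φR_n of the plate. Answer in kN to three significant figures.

278 kN

Shear plane L_v = 70 + 3·75 = 295 mm; A_gv = 295 × 6 = 1770 mm².
A_nv = (295 − 3.5·32) × 6 = 1098 mm².
A_nt = (50 − 0.5·32) × 6 = 204 mm².
0.6 F_u A_nv = 283.3 kN; 0.6 F_y A_gv = 318.6 kN → shear rupture governs the shear term.
R_n = 283.3 + 1.0 × 430 × 204 / 1000 = 371 kN.
Design strength φR_n = 0.75 × 371 = 278 kN.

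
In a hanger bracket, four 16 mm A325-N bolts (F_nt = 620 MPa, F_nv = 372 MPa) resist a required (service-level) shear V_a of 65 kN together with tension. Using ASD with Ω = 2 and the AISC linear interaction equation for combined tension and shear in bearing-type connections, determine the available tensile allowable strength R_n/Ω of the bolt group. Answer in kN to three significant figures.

A_b = π·16²/4 = 201.1 mm²; f_rv = 65 × 1000 / (4 × 201.1) = 80.82 MPa.
F'_nt = 1.3 F_nt − (Ω F_nt / F_nv) f_rv = 1.3·620 − (2·620/372)·80.82 = 536.6 MPa, capped at F_nt → F'_nt = 536.6 MPa.
R_n = F'_nt · A_b · n = 536.6 × 201.1 × 4 / 1000 = 431.6 kN.
Allowable strength R_n/Ω = 431.6 / 2 = 216 kN.

216 kN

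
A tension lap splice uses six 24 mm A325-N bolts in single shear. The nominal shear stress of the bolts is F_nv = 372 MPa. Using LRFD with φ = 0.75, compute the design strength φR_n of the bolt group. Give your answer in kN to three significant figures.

A_b = π × 24² / 4 = 452.4 mm².
R_n = F_nv · A_b · n · n_s = 372 × 452.4 × 6 × 1 / 1000 = 1010 kN.
Design strength φR_n = 0.75 × 1010 = 757 kN.

757 kN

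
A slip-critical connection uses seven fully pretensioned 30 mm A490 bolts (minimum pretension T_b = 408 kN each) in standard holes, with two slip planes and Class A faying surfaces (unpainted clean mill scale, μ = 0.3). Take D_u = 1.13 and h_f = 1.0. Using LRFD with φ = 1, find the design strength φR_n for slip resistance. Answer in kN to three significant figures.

R_n = μ · D_u · h_f · T_b · n_s · n_b = 0.3 × 1.13 × 1.0 × 408 × 2 × 7 = 1936 kN.
Design strength φR_n = 1 × 1936 = 1940 kN.

1940 kN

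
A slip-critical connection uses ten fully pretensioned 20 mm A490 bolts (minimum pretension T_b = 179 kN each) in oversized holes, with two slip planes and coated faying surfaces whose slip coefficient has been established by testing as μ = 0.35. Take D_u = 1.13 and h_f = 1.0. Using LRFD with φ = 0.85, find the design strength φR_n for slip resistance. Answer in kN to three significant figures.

1200 kN

R_n = μ · D_u · h_f · T_b · n_s · n_b = 0.35 × 1.13 × 1.0 × 179 × 2 × 10 = 1416 kN.
Design strength φR_n = 0.85 × 1416 = 1200 kN.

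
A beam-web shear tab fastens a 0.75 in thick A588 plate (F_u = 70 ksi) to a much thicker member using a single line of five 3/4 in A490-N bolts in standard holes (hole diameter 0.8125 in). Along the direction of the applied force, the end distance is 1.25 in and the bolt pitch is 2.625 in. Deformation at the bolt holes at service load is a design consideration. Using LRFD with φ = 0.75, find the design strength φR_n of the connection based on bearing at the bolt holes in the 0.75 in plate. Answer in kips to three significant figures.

323 kips

Per bolt r_n = 1.2 l_c t F_u ≤ 2.4 d t F_u; upper limit = 2.4 × 0.75 × 0.75 × 70 = 94.5 kips.
Edge bolt: l_c = 1.25 − 0.8125/2 = 0.8438 in → 1.2 × 0.8438 × 0.75 × 70 = 53.16 → r_n = 53.16 kips.
Interior bolts: l_c = 2.625 − 0.8125 = 1.812 in → 1.2 × 1.812 × 0.75 × 70 = 114.2 → r_n = 94.5 kips.
R_n = 1 × 53.16 + 4 × 94.5 = 431.2 kips.
Design strength φR_n = 0.75 × 431.2 = 323 kips.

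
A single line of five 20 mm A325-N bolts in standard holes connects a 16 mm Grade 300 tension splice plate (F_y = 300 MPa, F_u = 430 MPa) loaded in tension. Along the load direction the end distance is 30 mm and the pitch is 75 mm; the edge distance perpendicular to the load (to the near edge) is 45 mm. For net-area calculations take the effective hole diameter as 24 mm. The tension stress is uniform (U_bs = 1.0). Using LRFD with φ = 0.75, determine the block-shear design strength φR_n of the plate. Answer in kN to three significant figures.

Shear plane L_v = 30 + 4·75 = 330 mm; A_gv = 330 × 16 = 5280 mm².
A_nv = (330 − 4.5·24) × 16 = 3552 mm².
A_nt = (45 − 0.5·24) × 16 = 528 mm².
0.6 F_u A_nv = 916.4 kN; 0.6 F_y A_gv = 950.4 kN → shear rupture governs the shear term.
R_n = 916.4 + 1.0 × 430 × 528 / 1000 = 1143 kN.
Design strength φR_n = 0.75 × 1143 = 858 kN.

858 kN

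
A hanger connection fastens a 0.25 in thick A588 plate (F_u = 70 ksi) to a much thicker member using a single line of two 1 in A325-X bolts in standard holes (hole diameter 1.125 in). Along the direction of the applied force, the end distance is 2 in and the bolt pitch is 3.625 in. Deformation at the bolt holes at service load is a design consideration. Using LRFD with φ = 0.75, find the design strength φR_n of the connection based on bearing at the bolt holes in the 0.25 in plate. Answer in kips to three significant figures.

Per bolt r_n = 1.2 l_c t F_u ≤ 2.4 d t F_u; upper limit = 2.4 × 1 × 0.25 × 70 = 42 kips.
Edge bolt: l_c = 2 − 1.125/2 = 1.438 in → 1.2 × 1.438 × 0.25 × 70 = 30.19 → r_n = 30.19 kips.
Interior bolts: l_c = 3.625 − 1.125 = 2.5 in → 1.2 × 2.5 × 0.25 × 70 = 52.5 → r_n = 42 kips.
R_n = 1 × 30.19 + 1 × 42 = 72.19 kips.
Design strength φR_n = 0.75 × 72.19 = 54.1 kips.

54.1 kips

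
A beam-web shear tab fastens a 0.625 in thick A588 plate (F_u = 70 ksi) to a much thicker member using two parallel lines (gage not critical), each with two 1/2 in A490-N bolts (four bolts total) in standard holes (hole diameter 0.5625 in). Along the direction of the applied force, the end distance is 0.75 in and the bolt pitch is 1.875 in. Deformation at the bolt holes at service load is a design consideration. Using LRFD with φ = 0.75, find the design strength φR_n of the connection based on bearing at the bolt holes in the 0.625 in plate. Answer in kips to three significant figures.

116 kips

Per bolt r_n = 1.2 l_c t F_u ≤ 2.4 d t F_u; upper limit = 2.4 × 0.5 × 0.625 × 70 = 52.5 kips.
Edge bolt: l_c = 0.75 − 0.5625/2 = 0.4688 in → 1.2 × 0.4688 × 0.625 × 70 = 24.61 → r_n = 24.61 kips.
Interior bolts: l_c = 1.875 − 0.5625 = 1.312 in → 1.2 × 1.312 × 0.625 × 70 = 68.91 → r_n = 52.5 kips.
R_n = 2 × 24.61 + 2 × 52.5 = 154.2 kips.
Design strength φR_n = 0.75 × 154.2 = 116 kips.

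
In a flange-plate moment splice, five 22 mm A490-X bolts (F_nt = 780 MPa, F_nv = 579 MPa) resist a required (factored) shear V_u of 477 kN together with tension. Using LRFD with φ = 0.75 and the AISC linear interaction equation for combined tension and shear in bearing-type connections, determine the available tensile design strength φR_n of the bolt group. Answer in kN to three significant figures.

A_b = π·22²/4 = 380.1 mm²; f_rv = 477 × 1000 / (5 × 380.1) = 251 MPa.
F'_nt = 1.3 F_nt − (F_nt / φF_nv) f_rv = 1.3·780 − (780/(0.75·579))·251 = 563.2 MPa, capped at F_nt → F'_nt = 563.2 MPa.
R_n = F'_nt · A_b · n = 563.2 × 380.1 × 5 / 1000 = 1070 kN.
Design strength φR_n = 0.75 × 1070 = 803 kN.

803 kN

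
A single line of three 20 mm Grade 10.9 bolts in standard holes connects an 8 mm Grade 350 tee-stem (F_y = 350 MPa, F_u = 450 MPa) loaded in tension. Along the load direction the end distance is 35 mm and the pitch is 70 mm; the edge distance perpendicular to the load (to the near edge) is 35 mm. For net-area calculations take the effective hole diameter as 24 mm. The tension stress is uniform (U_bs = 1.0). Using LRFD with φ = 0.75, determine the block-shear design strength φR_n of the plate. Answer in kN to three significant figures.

Shear plane L_v = 35 + 2·70 = 175 mm; A_gv = 175 × 8 = 1400 mm².
A_nv = (175 − 2.5·24) × 8 = 920 mm².
A_nt = (35 − 0.5·24) × 8 = 184 mm².
0.6 F_u A_nv = 248.4 kN; 0.6 F_y A_gv = 294 kN → shear rupture governs the shear term.
R_n = 248.4 + 1.0 × 450 × 184 / 1000 = 331.2 kN.
Design strength φR_n = 0.75 × 331.2 = 248 kN.

248 kN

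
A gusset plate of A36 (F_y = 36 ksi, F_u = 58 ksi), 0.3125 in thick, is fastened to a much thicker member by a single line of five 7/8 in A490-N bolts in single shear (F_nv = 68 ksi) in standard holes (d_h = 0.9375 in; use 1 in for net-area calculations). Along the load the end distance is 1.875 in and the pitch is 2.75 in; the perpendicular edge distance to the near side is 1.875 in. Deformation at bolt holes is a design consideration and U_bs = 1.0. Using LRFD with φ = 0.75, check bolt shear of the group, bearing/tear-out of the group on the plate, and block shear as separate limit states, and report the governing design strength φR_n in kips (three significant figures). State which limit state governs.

Bolt shear: A_b = π·0.875²/4 = 0.6013 in²; R_n = 68 × 0.6013 × 5 × 1 = 204.4 kips → 0.75 × 204.4 = 153 kips.
Bearing: edge l_c = 1.406, r_n = 30.59 kips; interior l_c = 1.812, r_n = 38.06 kips; R_n = 30.59 + 4·38.06 = 182.8 kips → 137 kips.
Block shear: A_gv = 4.023, A_nv = 2.617, A_nt = 0.4297 in²; R_n = min(0.6F_uA_nv, 0.6F_yA_gv) + U_bs·F_u·A_nt = 111.8 kips → 83.9 kips.
Block shear governs: 83.9 kips.

83.9 kips (block shear governs)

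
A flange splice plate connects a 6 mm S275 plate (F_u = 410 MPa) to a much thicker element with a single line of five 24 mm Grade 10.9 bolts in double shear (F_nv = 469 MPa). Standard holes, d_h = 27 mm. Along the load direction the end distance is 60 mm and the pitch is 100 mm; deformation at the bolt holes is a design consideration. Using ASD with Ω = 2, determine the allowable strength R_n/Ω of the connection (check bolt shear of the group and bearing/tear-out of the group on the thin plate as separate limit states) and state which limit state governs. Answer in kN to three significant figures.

Bolt shear: A_b = π·24²/4 = 452.4 mm²; R_n = 469 × 452.4 × 5 × 2 / 1000 = 2122 kN → 2122 / 2 = 1060 kN.
Bearing (1.2 l_c t F_u ≤ 2.4 d t F_u): upper limit = 2.4·24·6·410 / 1000 = 141.7 kN.
  Edge l_c = 60 − 27/2 = 46.5 → r_n = 137.3 kN; interior l_c = 100 − 27 = 73 → r_n = 141.7 kN.
  R_n,bearing = 1·137.3 + 4·141.7 = 704.1 kN → 704.1 / 2 = 352 kN.
Bearing governs: 352 kN.

352 kN (bearing governs)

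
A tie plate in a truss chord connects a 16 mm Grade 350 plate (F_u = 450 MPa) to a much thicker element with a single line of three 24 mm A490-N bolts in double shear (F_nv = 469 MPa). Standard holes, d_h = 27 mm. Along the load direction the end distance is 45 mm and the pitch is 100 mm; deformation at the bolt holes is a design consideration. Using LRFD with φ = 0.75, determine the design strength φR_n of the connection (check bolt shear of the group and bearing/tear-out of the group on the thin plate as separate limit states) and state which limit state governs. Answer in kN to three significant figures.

826 kN (bearing governs)

Bolt shear: A_b = π·24²/4 = 452.4 mm²; R_n = 469 × 452.4 × 3 × 2 / 1000 = 1273 kN → 0.75 × 1273 = 955 kN.
Bearing (1.2 l_c t F_u ≤ 2.4 d t F_u): upper limit = 2.4·24·16·450 / 1000 = 414.7 kN.
  Edge l_c = 45 − 27/2 = 31.5 → r_n = 272.2 kN; interior l_c = 100 − 27 = 73 → r_n = 414.7 kN.
  R_n,bearing = 1·272.2 + 2·414.7 = 1102 kN → 0.75 × 1102 = 826 kN.
Bearing governs: 826 kN.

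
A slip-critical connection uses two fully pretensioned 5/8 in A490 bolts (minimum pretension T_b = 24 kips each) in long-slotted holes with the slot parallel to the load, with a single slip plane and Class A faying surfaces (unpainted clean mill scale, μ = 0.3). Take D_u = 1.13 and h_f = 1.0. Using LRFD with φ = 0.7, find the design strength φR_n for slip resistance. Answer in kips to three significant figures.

R_n = μ · D_u · h_f · T_b · n_s · n_b = 0.3 × 1.13 × 1.0 × 24 × 1 × 2 = 16.27 kips.
Design strength φR_n = 0.7 × 16.27 = 11.4 kips.

11.4 kips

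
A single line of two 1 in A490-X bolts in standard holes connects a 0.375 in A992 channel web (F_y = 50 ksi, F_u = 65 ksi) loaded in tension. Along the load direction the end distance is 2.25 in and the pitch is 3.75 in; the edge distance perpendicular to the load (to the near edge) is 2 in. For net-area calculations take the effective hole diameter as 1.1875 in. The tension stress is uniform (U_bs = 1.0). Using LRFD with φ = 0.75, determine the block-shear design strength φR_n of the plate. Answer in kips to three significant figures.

72 kips

Shear plane L_v = 2.25 + 1·3.75 = 6 in; A_gv = 6 × 0.375 = 2.25 in².
A_nv = (6 − 1.5·1.1875) × 0.375 = 1.582 in².
A_nt = (2 − 0.5·1.1875) × 0.375 = 0.5273 in².
0.6 F_u A_nv = 61.7 kips; 0.6 F_y A_gv = 67.5 kips → shear rupture governs the shear term.
R_n = 61.7 + 1.0 × 65 × 0.5273 = 95.98 kips.
Design strength φR_n = 0.75 × 95.98 = 72 kips.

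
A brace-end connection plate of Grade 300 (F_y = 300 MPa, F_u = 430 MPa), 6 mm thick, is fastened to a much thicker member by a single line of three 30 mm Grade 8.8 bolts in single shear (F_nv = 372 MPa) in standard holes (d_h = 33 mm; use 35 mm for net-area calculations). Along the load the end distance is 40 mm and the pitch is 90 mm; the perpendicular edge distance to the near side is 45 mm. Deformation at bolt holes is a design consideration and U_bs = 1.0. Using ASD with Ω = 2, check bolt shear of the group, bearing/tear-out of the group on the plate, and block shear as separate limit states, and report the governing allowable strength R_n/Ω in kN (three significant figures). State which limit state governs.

138 kN (block shear governs)

Bolt shear: A_b = π·30²/4 = 706.9 mm²; R_n = 372 × 706.9 × 3 × 1 / 1000 = 788.9 kN → 788.9 / 2 = 394 kN.
Bearing: edge l_c = 23.5, r_n = 72.76 kN; interior l_c = 57, r_n = 176.5 kN; R_n = 72.76 + 2·176.5 = 425.7 kN → 213 kN.
Block shear: A_gv = 1320, A_nv = 795, A_nt = 165 mm²; R_n = min(0.6F_uA_nv, 0.6F_yA_gv) + U_bs·F_u·A_nt = 276.1 kN → 138 kN.
Block shear governs: 138 kN.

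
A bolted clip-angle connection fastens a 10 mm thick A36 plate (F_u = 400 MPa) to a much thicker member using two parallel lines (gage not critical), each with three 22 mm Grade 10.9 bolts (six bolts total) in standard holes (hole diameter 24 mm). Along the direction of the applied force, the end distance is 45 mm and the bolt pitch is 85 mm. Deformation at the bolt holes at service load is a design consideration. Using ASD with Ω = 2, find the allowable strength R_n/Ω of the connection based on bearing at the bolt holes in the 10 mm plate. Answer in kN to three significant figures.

Per bolt r_n = 1.2 l_c t F_u ≤ 2.4 d t F_u; upper limit = 2.4 × 22 × 10 × 400 / 1000 = 211.2 kN.
Edge bolt: l_c = 45 − 24/2 = 33 mm → 1.2 × 33 × 10 × 400 / 1000 = 158.4 → r_n = 158.4 kN.
Interior bolts: l_c = 85 − 24 = 61 mm → 1.2 × 61 × 10 × 400 / 1000 = 292.8 → r_n = 211.2 kN.
R_n = 2 × 158.4 + 4 × 211.2 = 1162 kN.
Allowable strength R_n/Ω = 1162 / 2 = 581 kN.

581 kN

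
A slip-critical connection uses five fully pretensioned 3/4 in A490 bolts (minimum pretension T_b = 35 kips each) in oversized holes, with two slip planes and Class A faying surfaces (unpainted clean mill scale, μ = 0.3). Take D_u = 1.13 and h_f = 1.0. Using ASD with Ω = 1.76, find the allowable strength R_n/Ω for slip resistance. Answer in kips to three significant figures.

67.4 kips

R_n = μ · D_u · h_f · T_b · n_s · n_b = 0.3 × 1.13 × 1.0 × 35 × 2 × 5 = 118.6 kips.
Allowable strength R_n/Ω = 118.6 / 1.76 = 67.4 kips.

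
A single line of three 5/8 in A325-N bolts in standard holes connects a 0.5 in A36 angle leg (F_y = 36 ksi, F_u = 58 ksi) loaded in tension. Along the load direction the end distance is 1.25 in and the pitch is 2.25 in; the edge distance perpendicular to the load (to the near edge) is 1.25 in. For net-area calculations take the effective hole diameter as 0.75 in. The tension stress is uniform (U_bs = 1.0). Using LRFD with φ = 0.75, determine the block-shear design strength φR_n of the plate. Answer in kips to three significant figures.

65.6 kips

Shear plane L_v = 1.25 + 2·2.25 = 5.75 in; A_gv = 5.75 × 0.5 = 2.875 in².
A_nv = (5.75 − 2.5·0.75) × 0.5 = 1.938 in².
A_nt = (1.25 − 0.5·0.75) × 0.5 = 0.4375 in².
0.6 F_u A_nv = 67.42 kips; 0.6 F_y A_gv = 62.1 kips → shear yielding governs the shear term.
R_n = 62.1 + 1.0 × 58 × 0.4375 = 87.47 kips.
Design strength φR_n = 0.75 × 87.47 = 65.6 kips.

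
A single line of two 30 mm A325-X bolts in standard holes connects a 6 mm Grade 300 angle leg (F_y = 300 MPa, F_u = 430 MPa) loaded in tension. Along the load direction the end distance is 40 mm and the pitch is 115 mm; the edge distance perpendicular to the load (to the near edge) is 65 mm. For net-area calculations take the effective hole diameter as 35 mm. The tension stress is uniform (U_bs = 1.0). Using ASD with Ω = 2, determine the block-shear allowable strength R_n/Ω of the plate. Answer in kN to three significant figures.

Shear plane L_v = 40 + 1·115 = 155 mm; A_gv = 155 × 6 = 930 mm².
A_nv = (155 − 1.5·35) × 6 = 615 mm².
A_nt = (65 − 0.5·35) × 6 = 285 mm².
0.6 F_u A_nv = 158.7 kN; 0.6 F_y A_gv = 167.4 kN → shear rupture governs the shear term.
R_n = 158.7 + 1.0 × 430 × 285 / 1000 = 281.2 kN.
Allowable strength R_n/Ω = 281.2 / 2 = 141 kN.

141 kN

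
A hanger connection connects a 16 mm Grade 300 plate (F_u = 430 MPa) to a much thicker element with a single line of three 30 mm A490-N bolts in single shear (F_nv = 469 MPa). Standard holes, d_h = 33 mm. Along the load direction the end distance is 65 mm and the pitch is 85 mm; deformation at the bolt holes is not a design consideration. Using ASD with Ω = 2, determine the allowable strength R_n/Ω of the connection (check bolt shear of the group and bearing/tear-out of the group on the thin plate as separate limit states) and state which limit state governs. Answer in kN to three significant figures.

497 kN (bolt shear governs)

Bolt shear: A_b = π·30²/4 = 706.9 mm²; R_n = 469 × 706.9 × 3 × 1 / 1000 = 994.5 kN → 994.5 / 2 = 497 kN.
Bearing (1.5 l_c t F_u ≤ 3.0 d t F_u): upper limit = 3.0·30·16·430 / 1000 = 619.2 kN.
  Edge l_c = 65 − 33/2 = 48.5 → r_n = 500.5 kN; interior l_c = 85 − 33 = 52 → r_n = 536.6 kN.
  R_n,bearing = 1·500.5 + 2·536.6 = 1574 kN → 1574 / 2 = 787 kN.
Bolt shear governs: 497 kN.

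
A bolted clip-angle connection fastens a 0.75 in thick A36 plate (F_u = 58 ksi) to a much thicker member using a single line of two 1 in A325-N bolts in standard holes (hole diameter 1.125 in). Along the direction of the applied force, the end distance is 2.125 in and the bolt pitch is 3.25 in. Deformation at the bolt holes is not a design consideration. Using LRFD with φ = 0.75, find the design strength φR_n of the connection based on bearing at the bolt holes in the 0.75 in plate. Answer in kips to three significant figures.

174 kips

Per bolt r_n = 1.5 l_c t F_u ≤ 3.0 d t F_u; upper limit = 3.0 × 1 × 0.75 × 58 = 130.5 kips.
Edge bolt: l_c = 2.125 − 1.125/2 = 1.562 in → 1.5 × 1.562 × 0.75 × 58 = 102 → r_n = 102 kips.
Interior bolts: l_c = 3.25 − 1.125 = 2.125 in → 1.5 × 2.125 × 0.75 × 58 = 138.7 → r_n = 130.5 kips.
R_n = 1 × 102 + 1 × 130.5 = 232.5 kips.
Design strength φR_n = 0.75 × 232.5 = 174 kips.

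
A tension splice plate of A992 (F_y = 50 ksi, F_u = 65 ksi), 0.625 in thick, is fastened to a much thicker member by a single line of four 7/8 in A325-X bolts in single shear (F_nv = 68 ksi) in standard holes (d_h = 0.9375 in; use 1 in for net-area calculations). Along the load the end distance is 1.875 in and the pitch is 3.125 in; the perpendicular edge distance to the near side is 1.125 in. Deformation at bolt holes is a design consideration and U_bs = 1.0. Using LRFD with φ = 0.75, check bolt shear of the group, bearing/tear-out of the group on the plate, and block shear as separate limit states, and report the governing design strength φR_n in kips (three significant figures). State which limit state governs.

Bolt shear: A_b = π·0.875²/4 = 0.6013 in²; R_n = 68 × 0.6013 × 4 × 1 = 163.6 kips → 0.75 × 163.6 = 123 kips.
Bearing: edge l_c = 1.406, r_n = 68.55 kips; interior l_c = 2.188, r_n = 85.31 kips; R_n = 68.55 + 3·85.31 = 324.5 kips → 243 kips.
Block shear: A_gv = 7.031, A_nv = 4.844, A_nt = 0.3906 in²; R_n = min(0.6F_uA_nv, 0.6F_yA_gv) + U_bs·F_u·A_nt = 214.3 kips → 161 kips.
Bolt shear governs: 123 kips.

123 kips (bolt shear governs)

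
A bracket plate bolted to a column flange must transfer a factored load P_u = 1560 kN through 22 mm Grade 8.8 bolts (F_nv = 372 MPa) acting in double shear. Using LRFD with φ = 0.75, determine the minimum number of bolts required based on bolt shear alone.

8 bolts

A_b = π·22²/4 = 380.1 mm².
Per-bolt design strength φR_n = 0.75 × 372 × 380.1 × 2 / 1000 = 212.1 kN.
n ≥ 1560 / 212.1 = 7.355 → use 8 bolts.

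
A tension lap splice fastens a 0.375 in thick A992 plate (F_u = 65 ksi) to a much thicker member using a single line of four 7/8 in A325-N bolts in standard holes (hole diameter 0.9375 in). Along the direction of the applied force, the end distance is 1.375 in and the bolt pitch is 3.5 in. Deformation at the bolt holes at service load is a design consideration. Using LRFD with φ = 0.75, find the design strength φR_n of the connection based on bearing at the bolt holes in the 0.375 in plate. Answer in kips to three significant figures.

Per bolt r_n = 1.2 l_c t F_u ≤ 2.4 d t F_u; upper limit = 2.4 × 0.875 × 0.375 × 65 = 51.19 kips.
Edge bolt: l_c = 1.375 − 0.9375/2 = 0.9062 in → 1.2 × 0.9062 × 0.375 × 65 = 26.51 → r_n = 26.51 kips.
Interior bolts: l_c = 3.5 − 0.9375 = 2.562 in → 1.2 × 2.562 × 0.375 × 65 = 74.95 → r_n = 51.19 kips.
R_n = 1 × 26.51 + 3 × 51.19 = 180.1 kips.
Design strength φR_n = 0.75 × 180.1 = 135 kips.

135 kips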